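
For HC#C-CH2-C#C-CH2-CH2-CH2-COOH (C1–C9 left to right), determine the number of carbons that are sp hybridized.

C1: sp ✓
C2: sp ✓
C3: sp3
C4: sp ✓
C5: sp ✓
C6: sp3
C7: sp3
C8: sp3
C9: sp2
C1, C2, C4, C5 → 4 sp carbons.

4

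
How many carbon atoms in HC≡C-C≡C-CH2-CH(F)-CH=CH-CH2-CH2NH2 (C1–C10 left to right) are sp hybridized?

C1: sp ✓
C2: sp ✓
C3: sp ✓
C4: sp ✓
C5: sp3
C6: sp3
C7: sp2
C8: sp2
C9: sp3
C10: sp3
C1, C2, C3, C4 → 4 sp carbons.

4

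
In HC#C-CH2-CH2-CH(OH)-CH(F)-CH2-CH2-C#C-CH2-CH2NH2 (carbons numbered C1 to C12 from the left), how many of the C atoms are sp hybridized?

C1: sp ✓
C2: sp ✓
C3: sp3
C4: sp3
C5: sp3
C6: sp3
C7: sp3
C8: sp3
C9: sp ✓
C10: sp ✓
C11: sp3
C12: sp3
C1, C2, C9, C10 → 4 sp carbons.

4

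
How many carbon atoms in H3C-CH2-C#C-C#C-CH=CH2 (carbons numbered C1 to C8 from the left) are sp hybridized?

C1: sp3
C2: sp3
C3: sp ✓
C4: sp ✓
C5: sp ✓
C6: sp ✓
C7: sp2
C8: sp2
C3, C4, C5, C6 → 4 sp carbons.

4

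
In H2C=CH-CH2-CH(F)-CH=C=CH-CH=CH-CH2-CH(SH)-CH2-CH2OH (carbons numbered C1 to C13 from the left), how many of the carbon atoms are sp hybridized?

C1: sp2
C2: sp2
C3: sp3
C4: sp3
C5: sp2
C6: sp ✓
C7: sp2
C8: sp2
C9: sp2
C10: sp3
C11: sp3
C12: sp3
C13: sp3
C6 → 1 sp carbon.

1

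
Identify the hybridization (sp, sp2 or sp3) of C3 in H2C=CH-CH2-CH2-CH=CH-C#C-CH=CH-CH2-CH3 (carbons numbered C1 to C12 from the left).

sp³

C3 — 4 σ bonds. Steric number 4, so sp3.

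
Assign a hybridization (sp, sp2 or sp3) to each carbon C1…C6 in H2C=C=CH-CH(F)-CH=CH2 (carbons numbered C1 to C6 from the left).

C1 has 3 σ bonds, plus one π bond: steric number 3 → sp2.
C2: 2 σ bonds, plus two π bonds; 2 regions of electron density → sp.
C3 is sp2: 3 σ bonds, plus one π bond, 3 electron-density regions.
C4 carries 4 σ bonds, giving a steric number of 4, so it is sp3.
C5 carries 3 σ bonds, plus one π bond, giving a steric number of 3, so it is sp2.
C6: 3 σ bonds, plus one π bond; 3 regions of electron density → sp2.

C1 sp2, C2 sp, C3 sp2, C4 sp3, C5 sp2, C6 sp2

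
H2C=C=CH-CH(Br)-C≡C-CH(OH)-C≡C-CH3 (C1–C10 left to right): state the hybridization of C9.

sp

C9 (2 σ bonds, plus two π bonds) has steric number 2: sp.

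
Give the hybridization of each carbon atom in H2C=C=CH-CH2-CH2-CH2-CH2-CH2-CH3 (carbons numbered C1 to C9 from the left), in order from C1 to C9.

C1 is sp2: 3 σ bonds, plus one π bond, 3 electron-density regions.
C2: 2 σ bonds, plus two π bonds — 2 electron domains, sp.
C3: 3 σ bonds, plus one π bond — 3 electron domains, sp2.
C4 — 4 σ bonds. Steric number 4, so sp3.
C5 has 4 σ bonds: steric number 4 → sp3.
C6 is sp3: 4 σ bonds, 4 electron-density regions.
C7 — 4 σ bonds. Steric number 4, so sp3.
C8 has 4 σ bonds: steric number 4 → sp3.
C9 — 4 σ bonds. Steric number 4, so sp3.

C1 sp2, C2 sp, C3 sp2, C4 sp3, C5 sp3, C6 sp3, C7 sp3, C8 sp3, C9 sp3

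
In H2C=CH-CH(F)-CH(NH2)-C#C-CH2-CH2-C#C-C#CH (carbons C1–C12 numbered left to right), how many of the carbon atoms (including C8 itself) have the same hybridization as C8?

C8 is sp3 (only σ bonds).
C1: sp2
C2: sp2
C3: sp3 ✓
C4: sp3 ✓
C5: sp
C6: sp
C7: sp3 ✓
C8: sp3 ✓
C9: sp
C10: sp
C11: sp
C12: sp
4 carbons are sp3.

4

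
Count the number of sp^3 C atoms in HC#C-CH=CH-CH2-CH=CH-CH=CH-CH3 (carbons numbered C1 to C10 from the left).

C1: sp
C2: sp
C3: sp2
C4: sp2
C5: sp3 ✓
C6: sp2
C7: sp2
C8: sp2
C9: sp2
C10: sp3 ✓
C5, C10 → 2 sp3 carbons.

2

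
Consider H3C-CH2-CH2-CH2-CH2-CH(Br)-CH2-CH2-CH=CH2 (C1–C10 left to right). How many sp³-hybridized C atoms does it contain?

8

C1: sp3 ✓
C2: sp3 ✓
C3: sp3 ✓
C4: sp3 ✓
C5: sp3 ✓
C6: sp3 ✓
C7: sp3 ✓
C8: sp3 ✓
C9: sp2
C10: sp2
C1, C2, C3, C4, C5, C6, C7, C8 → 8 sp3 carbons.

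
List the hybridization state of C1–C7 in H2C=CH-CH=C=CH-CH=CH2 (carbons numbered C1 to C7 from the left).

C1 sp2, C2 sp2, C3 sp2, C4 sp, C5 sp2, C6 sp2, C7 sp2

C1 (3 σ bonds, plus one π bond) has steric number 3: sp2.
C2 (3 σ bonds, plus one π bond) has steric number 3: sp2.
C3: 3 σ bonds, plus one π bond — 3 electron domains, sp2.
C4 (2 σ bonds, plus two π bonds) has steric number 2: sp.
C5 is sp2: 3 σ bonds, plus one π bond, 3 electron-density regions.
C6 is sp2: 3 σ bonds, plus one π bond, 3 electron-density regions.
C7 (3 σ bonds, plus one π bond) has steric number 3: sp2.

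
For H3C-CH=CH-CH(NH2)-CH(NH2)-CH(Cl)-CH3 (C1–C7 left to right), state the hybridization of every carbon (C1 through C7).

C1 — 4 σ bonds. Steric number 4, so sp3.
C2 carries 3 σ bonds, plus one π bond, giving a steric number of 3, so it is sp2.
C3: 3 σ bonds, plus one π bond; 3 regions of electron density → sp2.
C4 is sp3: 4 σ bonds, 4 electron-density regions.
C5 carries 4 σ bonds, giving a steric number of 4, so it is sp3.
C6 carries 4 σ bonds, giving a steric number of 4, so it is sp3.
C7 is sp3: 4 σ bonds, 4 electron-density regions.

C1 sp3, C2 sp2, C3 sp2, C4 sp3, C5 sp3, C6 sp3, C7 sp3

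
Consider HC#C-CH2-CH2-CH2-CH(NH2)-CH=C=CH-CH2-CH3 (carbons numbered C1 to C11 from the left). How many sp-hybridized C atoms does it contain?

C1: sp ✓
C2: sp ✓
C3: sp3
C4: sp3
C5: sp3
C6: sp3
C7: sp2
C8: sp ✓
C9: sp2
C10: sp3
C11: sp3
C1, C2, C8 → 3 sp carbons.

3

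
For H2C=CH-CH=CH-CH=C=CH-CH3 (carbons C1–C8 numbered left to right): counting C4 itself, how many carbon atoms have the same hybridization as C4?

C4 is sp2 (one π bond).
C1: sp2 ✓
C2: sp2 ✓
C3: sp2 ✓
C4: sp2 ✓
C5: sp2 ✓
C6: sp
C7: sp2 ✓
C8: sp3
6 carbons are sp2.

6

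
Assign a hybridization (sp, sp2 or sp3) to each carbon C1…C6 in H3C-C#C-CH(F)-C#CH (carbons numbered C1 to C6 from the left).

C1 (4 σ bonds) has steric number 4: sp3.
C2 — 2 σ bonds, plus two π bonds. Steric number 2, so sp.
C3 has 2 σ bonds, plus two π bonds: steric number 2 → sp.
C4: 4 σ bonds; 4 regions of electron density → sp3.
C5 carries 2 σ bonds, plus two π bonds, giving a steric number of 2, so it is sp.
C6 has 2 σ bonds, plus two π bonds: steric number 2 → sp.

C1 sp3, C2 sp, C3 sp, C4 sp3, C5 sp, C6 sp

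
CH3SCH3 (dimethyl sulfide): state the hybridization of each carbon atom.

Each carbon atom: 4 σ bonds — 4 electron domains, sp3.

sp³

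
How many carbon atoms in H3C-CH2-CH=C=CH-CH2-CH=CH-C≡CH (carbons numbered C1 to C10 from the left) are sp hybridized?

3

C1: sp3
C2: sp3
C3: sp2
C4: sp ✓
C5: sp2
C6: sp3
C7: sp2
C8: sp2
C9: sp ✓
C10: sp ✓
C4, C9, C10 → 3 sp carbons.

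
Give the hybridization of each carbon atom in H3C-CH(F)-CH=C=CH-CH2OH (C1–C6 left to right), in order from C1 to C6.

C1: 4 σ bonds — 4 electron domains, sp3.
C2 has 4 σ bonds: steric number 4 → sp3.
C3: 3 σ bonds, plus one π bond; 3 regions of electron density → sp2.
C4 — 2 σ bonds, plus two π bonds. Steric number 2, so sp.
C5: 3 σ bonds, plus one π bond; 3 regions of electron density → sp2.
C6 (4 σ bonds) has steric number 4: sp3.

C1 sp3, C2 sp3, C3 sp2, C4 sp, C5 sp2, C6 sp3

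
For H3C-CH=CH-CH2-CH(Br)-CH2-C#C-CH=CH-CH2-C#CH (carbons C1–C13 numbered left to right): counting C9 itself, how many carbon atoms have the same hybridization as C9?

C9 is sp2 (one π bond).
C1: sp3
C2: sp2 ✓
C3: sp2 ✓
C4: sp3
C5: sp3
C6: sp3
C7: sp
C8: sp
C9: sp2 ✓
C10: sp2 ✓
C11: sp3
C12: sp
C13: sp
4 carbons are sp2.

4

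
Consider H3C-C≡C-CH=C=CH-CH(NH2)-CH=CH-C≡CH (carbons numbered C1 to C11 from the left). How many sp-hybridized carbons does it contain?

C1: sp3
C2: sp ✓
C3: sp ✓
C4: sp2
C5: sp ✓
C6: sp2
C7: sp3
C8: sp2
C9: sp2
C10: sp ✓
C11: sp ✓
C2, C3, C5, C10, C11 → 5 sp carbons.

5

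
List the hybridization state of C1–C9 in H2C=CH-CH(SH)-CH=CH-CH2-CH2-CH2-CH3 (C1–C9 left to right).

C1 sp2, C2 sp2, C3 sp3, C4 sp2, C5 sp2, C6 sp3, C7 sp3, C8 sp3, C9 sp3

C1 has 3 σ bonds, plus one π bond: steric number 3 → sp2.
C2 — 3 σ bonds, plus one π bond. Steric number 3, so sp2.
C3: 4 σ bonds; 4 regions of electron density → sp3.
C4: 3 σ bonds, plus one π bond; 3 regions of electron density → sp2.
C5 carries 3 σ bonds, plus one π bond, giving a steric number of 3, so it is sp2.
C6: 4 σ bonds — 4 electron domains, sp3.
C7: 4 σ bonds; 4 regions of electron density → sp3.
C8 carries 4 σ bonds, giving a steric number of 4, so it is sp3.
C9: 4 σ bonds — 4 electron domains, sp3.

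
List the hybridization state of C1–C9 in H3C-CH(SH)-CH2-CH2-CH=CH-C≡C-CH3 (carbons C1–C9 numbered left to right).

C1 — 4 σ bonds. Steric number 4, so sp3.
C2 carries 4 σ bonds, giving a steric number of 4, so it is sp3.
C3 (4 σ bonds) has steric number 4: sp3.
C4 — 4 σ bonds. Steric number 4, so sp3.
C5 carries 3 σ bonds, plus one π bond, giving a steric number of 3, so it is sp2.
C6: 3 σ bonds, plus one π bond — 3 electron domains, sp2.
C7 (2 σ bonds, plus two π bonds) has steric number 2: sp.
C8 (2 σ bonds, plus two π bonds) has steric number 2: sp.
C9: 4 σ bonds; 4 regions of electron density → sp3.

C1 sp3, C2 sp3, C3 sp3, C4 sp3, C5 sp2, C6 sp2, C7 sp, C8 sp, C9 sp3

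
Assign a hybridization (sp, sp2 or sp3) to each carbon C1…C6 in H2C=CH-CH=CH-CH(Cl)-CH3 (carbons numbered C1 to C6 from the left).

C1 sp2, C2 sp2, C3 sp2, C4 sp2, C5 sp3, C6 sp3

C1: 3 σ bonds, plus one π bond; 3 regions of electron density → sp2.
C2 has 3 σ bonds, plus one π bond: steric number 3 → sp2.
C3: 3 σ bonds, plus one π bond; 3 regions of electron density → sp2.
C4 has 3 σ bonds, plus one π bond: steric number 3 → sp2.
C5 is sp3: 4 σ bonds, 4 electron-density regions.
C6 — 4 σ bonds. Steric number 4, so sp3.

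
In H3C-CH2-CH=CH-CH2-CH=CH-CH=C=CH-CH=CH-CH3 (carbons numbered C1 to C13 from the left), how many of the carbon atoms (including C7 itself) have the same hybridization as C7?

C7 is sp2 (one π bond).
C1: sp3
C2: sp3
C3: sp2 ✓
C4: sp2 ✓
C5: sp3
C6: sp2 ✓
C7: sp2 ✓
C8: sp2 ✓
C9: sp
C10: sp2 ✓
C11: sp2 ✓
C12: sp2 ✓
C13: sp3
8 carbons are sp2.

8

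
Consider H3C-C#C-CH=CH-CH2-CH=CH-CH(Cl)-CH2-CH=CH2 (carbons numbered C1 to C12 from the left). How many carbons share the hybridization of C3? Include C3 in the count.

C3 is sp (two π bonds).
C1: sp3
C2: sp ✓
C3: sp ✓
C4: sp2
C5: sp2
C6: sp3
C7: sp2
C8: sp2
C9: sp3
C10: sp3
C11: sp2
C12: sp2
2 carbons are sp.

2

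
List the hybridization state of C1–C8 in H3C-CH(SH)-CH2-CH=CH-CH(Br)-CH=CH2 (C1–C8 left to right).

C1 sp3, C2 sp3, C3 sp3, C4 sp2, C5 sp2, C6 sp3, C7 sp2, C8 sp2

C1 carries 4 σ bonds, giving a steric number of 4, so it is sp3.
C2: 4 σ bonds; 4 regions of electron density → sp3.
C3: 4 σ bonds — 4 electron domains, sp3.
C4 — 3 σ bonds, plus one π bond. Steric number 3, so sp2.
C5 — 3 σ bonds, plus one π bond. Steric number 3, so sp2.
C6 (4 σ bonds) has steric number 4: sp3.
C7 (3 σ bonds, plus one π bond) has steric number 3: sp2.
C8 is sp2: 3 σ bonds, plus one π bond, 3 electron-density regions.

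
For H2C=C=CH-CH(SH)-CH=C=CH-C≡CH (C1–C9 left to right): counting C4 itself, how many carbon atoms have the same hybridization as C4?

1

C4 is sp3 (only σ bonds).
C1: sp2
C2: sp
C3: sp2
C4: sp3 ✓
C5: sp2
C6: sp
C7: sp2
C8: sp
C9: sp
1 carbon is sp3.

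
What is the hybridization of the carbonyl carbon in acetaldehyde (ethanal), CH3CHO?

The carbonyl carbon carries 3 σ bonds, plus one π bond, giving a steric number of 3, so it is sp2.

sp²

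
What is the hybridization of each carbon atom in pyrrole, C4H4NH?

Each carbon atom: 3 σ bonds, plus one π bond — 3 electron domains, sp2.

sp²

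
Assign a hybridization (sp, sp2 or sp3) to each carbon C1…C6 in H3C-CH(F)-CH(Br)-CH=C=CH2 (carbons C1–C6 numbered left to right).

C1 has 4 σ bonds: steric number 4 → sp3.
C2: 4 σ bonds — 4 electron domains, sp3.
C3 (4 σ bonds) has steric number 4: sp3.
C4 — 3 σ bonds, plus one π bond. Steric number 3, so sp2.
C5: 2 σ bonds, plus two π bonds — 2 electron domains, sp.
C6: 3 σ bonds, plus one π bond — 3 electron domains, sp2.

C1 sp3, C2 sp3, C3 sp3, C4 sp2, C5 sp, C6 sp2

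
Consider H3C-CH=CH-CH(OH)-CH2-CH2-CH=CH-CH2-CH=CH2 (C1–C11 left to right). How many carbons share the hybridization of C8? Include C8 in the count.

C8 is sp2 (one π bond).
C1: sp3
C2: sp2 ✓
C3: sp2 ✓
C4: sp3
C5: sp3
C6: sp3
C7: sp2 ✓
C8: sp2 ✓
C9: sp3
C10: sp2 ✓
C11: sp2 ✓
6 carbons are sp2.

6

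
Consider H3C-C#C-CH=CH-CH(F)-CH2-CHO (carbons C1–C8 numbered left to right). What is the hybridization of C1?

C1 has 4 σ bonds: steric number 4 → sp3.

sp3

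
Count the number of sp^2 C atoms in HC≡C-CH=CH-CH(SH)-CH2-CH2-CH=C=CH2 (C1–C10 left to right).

4

C1: sp
C2: sp
C3: sp2 ✓
C4: sp2 ✓
C5: sp3
C6: sp3
C7: sp3
C8: sp2 ✓
C9: sp
C10: sp2 ✓
C3, C4, C8, C10 → 4 sp2 carbons.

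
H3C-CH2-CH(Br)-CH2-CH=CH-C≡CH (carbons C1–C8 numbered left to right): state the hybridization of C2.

C2: 4 σ bonds; 4 regions of electron density → sp3.

sp^3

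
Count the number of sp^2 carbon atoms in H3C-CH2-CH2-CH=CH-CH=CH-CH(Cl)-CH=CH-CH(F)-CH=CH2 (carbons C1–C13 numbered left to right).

8

C1: sp3
C2: sp3
C3: sp3
C4: sp2 ✓
C5: sp2 ✓
C6: sp2 ✓
C7: sp2 ✓
C8: sp3
C9: sp2 ✓
C10: sp2 ✓
C11: sp3
C12: sp2 ✓
C13: sp2 ✓
C4, C5, C6, C7, C9, C10, C12, C13 → 8 sp2 carbons.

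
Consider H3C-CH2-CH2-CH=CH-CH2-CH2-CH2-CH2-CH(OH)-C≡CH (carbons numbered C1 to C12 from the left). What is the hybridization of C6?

C6 carries 4 σ bonds, giving a steric number of 4, so it is sp3.

sp^3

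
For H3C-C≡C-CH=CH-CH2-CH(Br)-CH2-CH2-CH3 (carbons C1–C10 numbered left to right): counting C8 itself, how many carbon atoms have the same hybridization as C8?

C8 is sp3 (only σ bonds).
C1: sp3 ✓
C2: sp
C3: sp
C4: sp2
C5: sp2
C6: sp3 ✓
C7: sp3 ✓
C8: sp3 ✓
C9: sp3 ✓
C10: sp3 ✓
6 carbons are sp3.

6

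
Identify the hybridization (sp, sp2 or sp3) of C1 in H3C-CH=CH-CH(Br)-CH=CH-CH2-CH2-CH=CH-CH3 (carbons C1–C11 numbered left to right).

C1 has 4 σ bonds: steric number 4 → sp3.

sp^3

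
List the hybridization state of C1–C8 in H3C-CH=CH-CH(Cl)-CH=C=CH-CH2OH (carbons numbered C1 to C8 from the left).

C1 sp3, C2 sp2, C3 sp2, C4 sp3, C5 sp2, C6 sp, C7 sp2, C8 sp3

C1 is sp3: 4 σ bonds, 4 electron-density regions.
C2 — 3 σ bonds, plus one π bond. Steric number 3, so sp2.
C3 has 3 σ bonds, plus one π bond: steric number 3 → sp2.
C4 (4 σ bonds) has steric number 4: sp3.
C5 — 3 σ bonds, plus one π bond. Steric number 3, so sp2.
C6 is sp: 2 σ bonds, plus two π bonds, 2 electron-density regions.
C7: 3 σ bonds, plus one π bond — 3 electron domains, sp2.
C8 has 4 σ bonds: steric number 4 → sp3.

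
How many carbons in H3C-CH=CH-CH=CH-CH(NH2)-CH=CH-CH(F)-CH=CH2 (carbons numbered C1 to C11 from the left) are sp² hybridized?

8

C1: sp3
C2: sp2 ✓
C3: sp2 ✓
C4: sp2 ✓
C5: sp2 ✓
C6: sp3
C7: sp2 ✓
C8: sp2 ✓
C9: sp3
C10: sp2 ✓
C11: sp2 ✓
C2, C3, C4, C5, C7, C8, C10, C11 → 8 sp2 carbons.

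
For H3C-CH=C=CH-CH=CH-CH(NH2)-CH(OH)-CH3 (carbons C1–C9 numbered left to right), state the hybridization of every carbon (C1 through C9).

C1: 4 σ bonds — 4 electron domains, sp3.
C2 (3 σ bonds, plus one π bond) has steric number 3: sp2.
C3 is sp: 2 σ bonds, plus two π bonds, 2 electron-density regions.
C4 carries 3 σ bonds, plus one π bond, giving a steric number of 3, so it is sp2.
C5 carries 3 σ bonds, plus one π bond, giving a steric number of 3, so it is sp2.
C6 (3 σ bonds, plus one π bond) has steric number 3: sp2.
C7 — 4 σ bonds. Steric number 4, so sp3.
C8 (4 σ bonds) has steric number 4: sp3.
C9 (4 σ bonds) has steric number 4: sp3.

C1 sp3, C2 sp2, C3 sp, C4 sp2, C5 sp2, C6 sp2, C7 sp3, C8 sp3, C9 sp3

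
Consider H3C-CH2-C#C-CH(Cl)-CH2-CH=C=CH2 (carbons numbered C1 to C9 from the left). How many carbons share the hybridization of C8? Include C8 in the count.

C8 is sp (two π bonds).
C1: sp3
C2: sp3
C3: sp ✓
C4: sp ✓
C5: sp3
C6: sp3
C7: sp2
C8: sp ✓
C9: sp2
3 carbons are sp.

3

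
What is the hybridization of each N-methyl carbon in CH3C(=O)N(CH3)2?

Each N-methyl carbon is sp3: 4 σ bonds, 4 electron-density regions.

sp3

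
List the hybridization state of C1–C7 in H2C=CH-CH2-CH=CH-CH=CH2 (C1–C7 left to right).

C1 sp2, C2 sp2, C3 sp3, C4 sp2, C5 sp2, C6 sp2, C7 sp2

C1 carries 3 σ bonds, plus one π bond, giving a steric number of 3, so it is sp2.
C2 is sp2: 3 σ bonds, plus one π bond, 3 electron-density regions.
C3: 4 σ bonds; 4 regions of electron density → sp3.
C4 — 3 σ bonds, plus one π bond. Steric number 3, so sp2.
C5 is sp2: 3 σ bonds, plus one π bond, 3 electron-density regions.
C6 carries 3 σ bonds, plus one π bond, giving a steric number of 3, so it is sp2.
C7 — 3 σ bonds, plus one π bond. Steric number 3, so sp2.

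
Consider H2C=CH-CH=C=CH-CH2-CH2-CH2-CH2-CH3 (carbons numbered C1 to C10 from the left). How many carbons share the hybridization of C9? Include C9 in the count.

C9 is sp3 (only σ bonds).
C1: sp2
C2: sp2
C3: sp2
C4: sp
C5: sp2
C6: sp3 ✓
C7: sp3 ✓
C8: sp3 ✓
C9: sp3 ✓
C10: sp3 ✓
5 carbons are sp3.

5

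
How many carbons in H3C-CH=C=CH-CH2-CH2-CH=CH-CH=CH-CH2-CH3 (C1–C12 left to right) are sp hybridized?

C1: sp3
C2: sp2
C3: sp ✓
C4: sp2
C5: sp3
C6: sp3
C7: sp2
C8: sp2
C9: sp2
C10: sp2
C11: sp3
C12: sp3
C3 → 1 sp carbon.

1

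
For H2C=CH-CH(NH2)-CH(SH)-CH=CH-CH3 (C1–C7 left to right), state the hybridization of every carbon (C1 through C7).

C1 (3 σ bonds, plus one π bond) has steric number 3: sp2.
C2 has 3 σ bonds, plus one π bond: steric number 3 → sp2.
C3 has 4 σ bonds: steric number 4 → sp3.
C4 — 4 σ bonds. Steric number 4, so sp3.
C5 carries 3 σ bonds, plus one π bond, giving a steric number of 3, so it is sp2.
C6: 3 σ bonds, plus one π bond; 3 regions of electron density → sp2.
C7 (4 σ bonds) has steric number 4: sp3.

C1 sp2, C2 sp2, C3 sp3, C4 sp3, C5 sp2, C6 sp2, C7 sp3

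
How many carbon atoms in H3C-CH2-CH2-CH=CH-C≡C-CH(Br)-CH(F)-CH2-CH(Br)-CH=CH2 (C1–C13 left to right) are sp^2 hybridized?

4

C1: sp3
C2: sp3
C3: sp3
C4: sp2 ✓
C5: sp2 ✓
C6: sp
C7: sp
C8: sp3
C9: sp3
C10: sp3
C11: sp3
C12: sp2 ✓
C13: sp2 ✓
C4, C5, C12, C13 → 4 sp2 carbons.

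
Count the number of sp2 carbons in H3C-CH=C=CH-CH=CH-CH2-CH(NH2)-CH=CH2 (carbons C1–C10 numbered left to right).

C1: sp3
C2: sp2 ✓
C3: sp
C4: sp2 ✓
C5: sp2 ✓
C6: sp2 ✓
C7: sp3
C8: sp3
C9: sp2 ✓
C10: sp2 ✓
C2, C4, C5, C6, C9, C10 → 6 sp2 carbons.

6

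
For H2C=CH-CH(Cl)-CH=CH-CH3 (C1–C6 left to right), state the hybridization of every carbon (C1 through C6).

C1 has 3 σ bonds, plus one π bond: steric number 3 → sp2.
C2 — 3 σ bonds, plus one π bond. Steric number 3, so sp2.
C3 has 4 σ bonds: steric number 4 → sp3.
C4 — 3 σ bonds, plus one π bond. Steric number 3, so sp2.
C5 carries 3 σ bonds, plus one π bond, giving a steric number of 3, so it is sp2.
C6 carries 4 σ bonds, giving a steric number of 4, so it is sp3.

C1 sp2, C2 sp2, C3 sp3, C4 sp2, C5 sp2, C6 sp3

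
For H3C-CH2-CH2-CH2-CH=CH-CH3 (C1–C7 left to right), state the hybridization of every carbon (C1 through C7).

C1 carries 4 σ bonds, giving a steric number of 4, so it is sp3.
C2: 4 σ bonds; 4 regions of electron density → sp3.
C3 has 4 σ bonds: steric number 4 → sp3.
C4 — 4 σ bonds. Steric number 4, so sp3.
C5 carries 3 σ bonds, plus one π bond, giving a steric number of 3, so it is sp2.
C6 carries 3 σ bonds, plus one π bond, giving a steric number of 3, so it is sp2.
C7 has 4 σ bonds: steric number 4 → sp3.

C1 sp3, C2 sp3, C3 sp3, C4 sp3, C5 sp2, C6 sp2, C7 sp3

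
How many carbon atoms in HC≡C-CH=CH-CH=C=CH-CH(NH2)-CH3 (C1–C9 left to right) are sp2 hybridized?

C1: sp
C2: sp
C3: sp2 ✓
C4: sp2 ✓
C5: sp2 ✓
C6: sp
C7: sp2 ✓
C8: sp3
C9: sp3
C3, C4, C5, C7 → 4 sp2 carbons.

4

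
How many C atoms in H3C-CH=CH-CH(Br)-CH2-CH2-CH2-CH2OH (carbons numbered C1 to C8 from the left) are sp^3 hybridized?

6

C1: sp3 ✓
C2: sp2
C3: sp2
C4: sp3 ✓
C5: sp3 ✓
C6: sp3 ✓
C7: sp3 ✓
C8: sp3 ✓
C1, C4, C5, C6, C7, C8 → 6 sp3 carbons.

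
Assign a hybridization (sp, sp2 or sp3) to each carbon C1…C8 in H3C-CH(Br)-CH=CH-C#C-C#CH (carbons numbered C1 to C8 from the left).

C1 sp3, C2 sp3, C3 sp2, C4 sp2, C5 sp, C6 sp, C7 sp, C8 sp

C1 carries 4 σ bonds, giving a steric number of 4, so it is sp3.
C2 (4 σ bonds) has steric number 4: sp3.
C3 has 3 σ bonds, plus one π bond: steric number 3 → sp2.
C4 carries 3 σ bonds, plus one π bond, giving a steric number of 3, so it is sp2.
C5 is sp: 2 σ bonds, plus two π bonds, 2 electron-density regions.
C6 has 2 σ bonds, plus two π bonds: steric number 2 → sp.
C7 has 2 σ bonds, plus two π bonds: steric number 2 → sp.
C8 (2 σ bonds, plus two π bonds) has steric number 2: sp.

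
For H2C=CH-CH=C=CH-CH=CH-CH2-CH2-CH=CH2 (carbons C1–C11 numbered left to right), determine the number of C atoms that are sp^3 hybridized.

C1: sp2
C2: sp2
C3: sp2
C4: sp
C5: sp2
C6: sp2
C7: sp2
C8: sp3 ✓
C9: sp3 ✓
C10: sp2
C11: sp2
C8, C9 → 2 sp3 carbons.

2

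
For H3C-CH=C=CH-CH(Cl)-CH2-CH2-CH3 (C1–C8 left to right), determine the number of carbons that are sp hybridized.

1

C1: sp3
C2: sp2
C3: sp ✓
C4: sp2
C5: sp3
C6: sp3
C7: sp3
C8: sp3
C3 → 1 sp carbon.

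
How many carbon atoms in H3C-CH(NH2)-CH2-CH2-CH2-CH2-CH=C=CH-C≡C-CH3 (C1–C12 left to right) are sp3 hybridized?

7

C1: sp3 ✓
C2: sp3 ✓
C3: sp3 ✓
C4: sp3 ✓
C5: sp3 ✓
C6: sp3 ✓
C7: sp2
C8: sp
C9: sp2
C10: sp
C11: sp
C12: sp3 ✓
C1, C2, C3, C4, C5, C6, C12 → 7 sp3 carbons.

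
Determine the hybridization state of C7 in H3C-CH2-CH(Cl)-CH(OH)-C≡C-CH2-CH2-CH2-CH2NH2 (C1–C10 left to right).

sp3

C7 (4 σ bonds) has steric number 4: sp3.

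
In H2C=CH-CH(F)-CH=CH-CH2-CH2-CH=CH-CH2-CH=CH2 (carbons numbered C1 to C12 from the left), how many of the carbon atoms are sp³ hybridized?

C1: sp2
C2: sp2
C3: sp3 ✓
C4: sp2
C5: sp2
C6: sp3 ✓
C7: sp3 ✓
C8: sp2
C9: sp2
C10: sp3 ✓
C11: sp2
C12: sp2
C3, C6, C7, C10 → 4 sp3 carbons.

4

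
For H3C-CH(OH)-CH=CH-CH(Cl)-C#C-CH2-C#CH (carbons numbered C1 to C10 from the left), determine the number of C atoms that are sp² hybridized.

2

C1: sp3
C2: sp3
C3: sp2 ✓
C4: sp2 ✓
C5: sp3
C6: sp
C7: sp
C8: sp3
C9: sp
C10: sp
C3, C4 → 2 sp2 carbons.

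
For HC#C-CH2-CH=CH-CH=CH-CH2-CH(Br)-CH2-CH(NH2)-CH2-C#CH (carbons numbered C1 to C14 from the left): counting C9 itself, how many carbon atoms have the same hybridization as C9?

6

C9 is sp3 (only σ bonds).
C1: sp
C2: sp
C3: sp3 ✓
C4: sp2
C5: sp2
C6: sp2
C7: sp2
C8: sp3 ✓
C9: sp3 ✓
C10: sp3 ✓
C11: sp3 ✓
C12: sp3 ✓
C13: sp
C14: sp
6 carbons are sp3.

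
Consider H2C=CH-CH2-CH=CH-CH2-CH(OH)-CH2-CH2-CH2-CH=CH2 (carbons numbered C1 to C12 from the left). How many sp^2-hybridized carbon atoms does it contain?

6

C1: sp2 ✓
C2: sp2 ✓
C3: sp3
C4: sp2 ✓
C5: sp2 ✓
C6: sp3
C7: sp3
C8: sp3
C9: sp3
C10: sp3
C11: sp2 ✓
C12: sp2 ✓
C1, C2, C4, C5, C11, C12 → 6 sp2 carbons.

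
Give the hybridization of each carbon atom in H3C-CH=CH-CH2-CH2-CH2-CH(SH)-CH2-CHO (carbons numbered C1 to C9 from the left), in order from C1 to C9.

C1 carries 4 σ bonds, giving a steric number of 4, so it is sp3.
C2: 3 σ bonds, plus one π bond — 3 electron domains, sp2.
C3 is sp2: 3 σ bonds, plus one π bond, 3 electron-density regions.
C4 (4 σ bonds) has steric number 4: sp3.
C5 is sp3: 4 σ bonds, 4 electron-density regions.
C6: 4 σ bonds; 4 regions of electron density → sp3.
C7: 4 σ bonds — 4 electron domains, sp3.
C8: 4 σ bonds — 4 electron domains, sp3.
C9 has 3 σ bonds, plus one π bond: steric number 3 → sp2.

C1 sp3, C2 sp2, C3 sp2, C4 sp3, C5 sp3, C6 sp3, C7 sp3, C8 sp3, C9 sp2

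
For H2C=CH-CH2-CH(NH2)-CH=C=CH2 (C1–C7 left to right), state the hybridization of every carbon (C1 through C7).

C1 sp2, C2 sp2, C3 sp3, C4 sp3, C5 sp2, C6 sp, C7 sp2

C1: 3 σ bonds, plus one π bond; 3 regions of electron density → sp2.
C2: 3 σ bonds, plus one π bond; 3 regions of electron density → sp2.
C3 is sp3: 4 σ bonds, 4 electron-density regions.
C4 — 4 σ bonds. Steric number 4, so sp3.
C5 (3 σ bonds, plus one π bond) has steric number 3: sp2.
C6: 2 σ bonds, plus two π bonds — 2 electron domains, sp.
C7: 3 σ bonds, plus one π bond — 3 electron domains, sp2.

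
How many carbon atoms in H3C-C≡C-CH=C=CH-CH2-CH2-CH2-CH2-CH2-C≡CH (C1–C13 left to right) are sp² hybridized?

C1: sp3
C2: sp
C3: sp
C4: sp2 ✓
C5: sp
C6: sp2 ✓
C7: sp3
C8: sp3
C9: sp3
C10: sp3
C11: sp3
C12: sp
C13: sp
C4, C6 → 2 sp2 carbons.

2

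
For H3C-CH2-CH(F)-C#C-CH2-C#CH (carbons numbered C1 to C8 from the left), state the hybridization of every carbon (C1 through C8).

C1 sp3, C2 sp3, C3 sp3, C4 sp, C5 sp, C6 sp3, C7 sp, C8 sp

C1 carries 4 σ bonds, giving a steric number of 4, so it is sp3.
C2 carries 4 σ bonds, giving a steric number of 4, so it is sp3.
C3: 4 σ bonds — 4 electron domains, sp3.
C4: 2 σ bonds, plus two π bonds; 2 regions of electron density → sp.
C5: 2 σ bonds, plus two π bonds — 2 electron domains, sp.
C6: 4 σ bonds; 4 regions of electron density → sp3.
C7 has 2 σ bonds, plus two π bonds: steric number 2 → sp.
C8 carries 2 σ bonds, plus two π bonds, giving a steric number of 2, so it is sp.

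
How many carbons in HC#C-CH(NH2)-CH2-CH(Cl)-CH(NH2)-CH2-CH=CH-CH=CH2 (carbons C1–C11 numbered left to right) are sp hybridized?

C1: sp ✓
C2: sp ✓
C3: sp3
C4: sp3
C5: sp3
C6: sp3
C7: sp3
C8: sp2
C9: sp2
C10: sp2
C11: sp2
C1, C2 → 2 sp carbons.

2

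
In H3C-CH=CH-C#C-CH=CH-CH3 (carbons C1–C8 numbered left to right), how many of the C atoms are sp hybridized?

C1: sp3
C2: sp2
C3: sp2
C4: sp ✓
C5: sp ✓
C6: sp2
C7: sp2
C8: sp3
C4, C5 → 2 sp carbons.

2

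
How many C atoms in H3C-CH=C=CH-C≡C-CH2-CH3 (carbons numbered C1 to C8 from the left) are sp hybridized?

3

C1: sp3
C2: sp2
C3: sp ✓
C4: sp2
C5: sp ✓
C6: sp ✓
C7: sp3
C8: sp3
C3, C5, C6 → 3 sp carbons.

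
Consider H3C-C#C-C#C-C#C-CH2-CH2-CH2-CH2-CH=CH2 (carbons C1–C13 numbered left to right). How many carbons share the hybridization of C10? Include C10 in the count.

C10 is sp3 (only σ bonds).
C1: sp3 ✓
C2: sp
C3: sp
C4: sp
C5: sp
C6: sp
C7: sp
C8: sp3 ✓
C9: sp3 ✓
C10: sp3 ✓
C11: sp3 ✓
C12: sp2
C13: sp2
5 carbons are sp3.

5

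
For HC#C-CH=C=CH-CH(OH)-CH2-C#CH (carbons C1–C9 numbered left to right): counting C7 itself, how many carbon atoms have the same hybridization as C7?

C7 is sp3 (only σ bonds).
C1: sp
C2: sp
C3: sp2
C4: sp
C5: sp2
C6: sp3 ✓
C7: sp3 ✓
C8: sp
C9: sp
2 carbons are sp3.

2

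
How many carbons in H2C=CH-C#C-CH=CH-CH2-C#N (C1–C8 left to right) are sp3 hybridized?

1

C1: sp2
C2: sp2
C3: sp
C4: sp
C5: sp2
C6: sp2
C7: sp3 ✓
C8: sp
C7 → 1 sp3 carbon.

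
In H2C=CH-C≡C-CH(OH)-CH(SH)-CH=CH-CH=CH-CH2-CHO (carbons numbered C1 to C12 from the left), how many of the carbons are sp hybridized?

2

C1: sp2
C2: sp2
C3: sp ✓
C4: sp ✓
C5: sp3
C6: sp3
C7: sp2
C8: sp2
C9: sp2
C10: sp2
C11: sp3
C12: sp2
C3, C4 → 2 sp carbons.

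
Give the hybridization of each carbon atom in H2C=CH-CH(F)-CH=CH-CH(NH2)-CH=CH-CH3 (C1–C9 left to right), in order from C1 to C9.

C1 sp2, C2 sp2, C3 sp3, C4 sp2, C5 sp2, C6 sp3, C7 sp2, C8 sp2, C9 sp3

C1 has 3 σ bonds, plus one π bond: steric number 3 → sp2.
C2 (3 σ bonds, plus one π bond) has steric number 3: sp2.
C3 has 4 σ bonds: steric number 4 → sp3.
C4 is sp2: 3 σ bonds, plus one π bond, 3 electron-density regions.
C5 — 3 σ bonds, plus one π bond. Steric number 3, so sp2.
C6 has 4 σ bonds: steric number 4 → sp3.
C7 (3 σ bonds, plus one π bond) has steric number 3: sp2.
C8: 3 σ bonds, plus one π bond; 3 regions of electron density → sp2.
C9 carries 4 σ bonds, giving a steric number of 4, so it is sp3.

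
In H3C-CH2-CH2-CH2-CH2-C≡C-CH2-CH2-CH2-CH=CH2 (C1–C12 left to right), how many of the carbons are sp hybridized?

C1: sp3
C2: sp3
C3: sp3
C4: sp3
C5: sp3
C6: sp ✓
C7: sp ✓
C8: sp3
C9: sp3
C10: sp3
C11: sp2
C12: sp2
C6, C7 → 2 sp carbons.

2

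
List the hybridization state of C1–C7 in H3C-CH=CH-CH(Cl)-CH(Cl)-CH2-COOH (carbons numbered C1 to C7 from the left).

C1 — 4 σ bonds. Steric number 4, so sp3.
C2 is sp2: 3 σ bonds, plus one π bond, 3 electron-density regions.
C3 carries 3 σ bonds, plus one π bond, giving a steric number of 3, so it is sp2.
C4 (4 σ bonds) has steric number 4: sp3.
C5 has 4 σ bonds: steric number 4 → sp3.
C6 is sp3: 4 σ bonds, 4 electron-density regions.
C7: 3 σ bonds, plus one π bond; 3 regions of electron density → sp2.

C1 sp3, C2 sp2, C3 sp2, C4 sp3, C5 sp3, C6 sp3, C7 sp2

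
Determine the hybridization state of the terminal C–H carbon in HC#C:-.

The terminal C–H carbon: 2 σ bonds, plus two π bonds; 2 regions of electron density → sp.

sp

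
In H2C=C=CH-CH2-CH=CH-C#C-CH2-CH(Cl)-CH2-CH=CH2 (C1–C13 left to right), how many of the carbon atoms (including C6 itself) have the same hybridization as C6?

C6 is sp2 (one π bond).
C1: sp2 ✓
C2: sp
C3: sp2 ✓
C4: sp3
C5: sp2 ✓
C6: sp2 ✓
C7: sp
C8: sp
C9: sp3
C10: sp3
C11: sp3
C12: sp2 ✓
C13: sp2 ✓
6 carbons are sp2.

6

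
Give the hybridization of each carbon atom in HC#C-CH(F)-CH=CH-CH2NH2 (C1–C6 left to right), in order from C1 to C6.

C1 (2 σ bonds, plus two π bonds) has steric number 2: sp.
C2 carries 2 σ bonds, plus two π bonds, giving a steric number of 2, so it is sp.
C3 — 4 σ bonds. Steric number 4, so sp3.
C4 (3 σ bonds, plus one π bond) has steric number 3: sp2.
C5 — 3 σ bonds, plus one π bond. Steric number 3, so sp2.
C6 is sp3: 4 σ bonds, 4 electron-density regions.

C1 sp, C2 sp, C3 sp3, C4 sp2, C5 sp2, C6 sp3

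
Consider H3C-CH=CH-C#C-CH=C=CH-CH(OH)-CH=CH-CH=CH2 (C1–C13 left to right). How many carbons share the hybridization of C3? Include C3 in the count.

C3 is sp2 (one π bond).
C1: sp3
C2: sp2 ✓
C3: sp2 ✓
C4: sp
C5: sp
C6: sp2 ✓
C7: sp
C8: sp2 ✓
C9: sp3
C10: sp2 ✓
C11: sp2 ✓
C12: sp2 ✓
C13: sp2 ✓
8 carbons are sp2.

8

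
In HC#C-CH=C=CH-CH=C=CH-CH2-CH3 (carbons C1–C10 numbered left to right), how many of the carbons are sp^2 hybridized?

4

C1: sp
C2: sp
C3: sp2 ✓
C4: sp
C5: sp2 ✓
C6: sp2 ✓
C7: sp
C8: sp2 ✓
C9: sp3
C10: sp3
C3, C5, C6, C8 → 4 sp2 carbons.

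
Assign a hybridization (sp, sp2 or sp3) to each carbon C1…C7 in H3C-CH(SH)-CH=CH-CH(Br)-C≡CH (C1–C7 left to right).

C1: 4 σ bonds — 4 electron domains, sp3.
C2 is sp3: 4 σ bonds, 4 electron-density regions.
C3 has 3 σ bonds, plus one π bond: steric number 3 → sp2.
C4 — 3 σ bonds, plus one π bond. Steric number 3, so sp2.
C5: 4 σ bonds — 4 electron domains, sp3.
C6: 2 σ bonds, plus two π bonds; 2 regions of electron density → sp.
C7 has 2 σ bonds, plus two π bonds: steric number 2 → sp.

C1 sp3, C2 sp3, C3 sp2, C4 sp2, C5 sp3, C6 sp, C7 sp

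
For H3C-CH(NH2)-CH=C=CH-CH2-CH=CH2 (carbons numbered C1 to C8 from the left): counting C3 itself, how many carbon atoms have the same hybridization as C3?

C3 is sp2 (one π bond).
C1: sp3
C2: sp3
C3: sp2 ✓
C4: sp
C5: sp2 ✓
C6: sp3
C7: sp2 ✓
C8: sp2 ✓
4 carbons are sp2.

4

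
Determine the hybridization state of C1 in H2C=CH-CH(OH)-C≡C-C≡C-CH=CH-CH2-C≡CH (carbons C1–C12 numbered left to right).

sp²

C1: 3 σ bonds, plus one π bond; 3 regions of electron density → sp2.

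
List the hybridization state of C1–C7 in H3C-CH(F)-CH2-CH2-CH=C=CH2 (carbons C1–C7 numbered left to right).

C1 sp3, C2 sp3, C3 sp3, C4 sp3, C5 sp2, C6 sp, C7 sp2

C1 is sp3: 4 σ bonds, 4 electron-density regions.
C2 is sp3: 4 σ bonds, 4 electron-density regions.
C3 has 4 σ bonds: steric number 4 → sp3.
C4 carries 4 σ bonds, giving a steric number of 4, so it is sp3.
C5: 3 σ bonds, plus one π bond — 3 electron domains, sp2.
C6 is sp: 2 σ bonds, plus two π bonds, 2 electron-density regions.
C7 — 3 σ bonds, plus one π bond. Steric number 3, so sp2.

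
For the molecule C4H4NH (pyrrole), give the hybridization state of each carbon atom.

sp²

Each carbon atom: 3 σ bonds, plus one π bond — 3 electron domains, sp2.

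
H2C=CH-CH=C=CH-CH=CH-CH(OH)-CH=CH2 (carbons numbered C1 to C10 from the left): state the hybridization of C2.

sp2

C2 has 3 σ bonds, plus one π bond: steric number 3 → sp2.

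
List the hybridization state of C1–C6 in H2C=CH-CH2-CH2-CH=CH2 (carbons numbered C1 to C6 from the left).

C1: 3 σ bonds, plus one π bond; 3 regions of electron density → sp2.
C2 carries 3 σ bonds, plus one π bond, giving a steric number of 3, so it is sp2.
C3: 4 σ bonds — 4 electron domains, sp3.
C4 carries 4 σ bonds, giving a steric number of 4, so it is sp3.
C5 — 3 σ bonds, plus one π bond. Steric number 3, so sp2.
C6 — 3 σ bonds, plus one π bond. Steric number 3, so sp2.

C1 sp2, C2 sp2, C3 sp3, C4 sp3, C5 sp2, C6 sp2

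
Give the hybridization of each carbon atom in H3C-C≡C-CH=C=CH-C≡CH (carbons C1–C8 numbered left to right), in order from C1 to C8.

C1 sp3, C2 sp, C3 sp, C4 sp2, C5 sp, C6 sp2, C7 sp, C8 sp

C1: 4 σ bonds; 4 regions of electron density → sp3.
C2: 2 σ bonds, plus two π bonds — 2 electron domains, sp.
C3 — 2 σ bonds, plus two π bonds. Steric number 2, so sp.
C4 — 3 σ bonds, plus one π bond. Steric number 3, so sp2.
C5: 2 σ bonds, plus two π bonds — 2 electron domains, sp.
C6 — 3 σ bonds, plus one π bond. Steric number 3, so sp2.
C7 (2 σ bonds, plus two π bonds) has steric number 2: sp.
C8 is sp: 2 σ bonds, plus two π bonds, 2 electron-density regions.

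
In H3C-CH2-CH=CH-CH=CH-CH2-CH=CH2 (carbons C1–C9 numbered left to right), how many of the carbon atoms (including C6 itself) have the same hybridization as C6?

6

C6 is sp2 (one π bond).
C1: sp3
C2: sp3
C3: sp2 ✓
C4: sp2 ✓
C5: sp2 ✓
C6: sp2 ✓
C7: sp3
C8: sp2 ✓
C9: sp2 ✓
6 carbons are sp2.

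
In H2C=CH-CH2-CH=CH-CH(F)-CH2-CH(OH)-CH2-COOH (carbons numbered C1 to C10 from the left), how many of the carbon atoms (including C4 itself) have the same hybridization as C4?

5

C4 is sp2 (one π bond).
C1: sp2 ✓
C2: sp2 ✓
C3: sp3
C4: sp2 ✓
C5: sp2 ✓
C6: sp3
C7: sp3
C8: sp3
C9: sp3
C10: sp2 ✓
5 carbons are sp2.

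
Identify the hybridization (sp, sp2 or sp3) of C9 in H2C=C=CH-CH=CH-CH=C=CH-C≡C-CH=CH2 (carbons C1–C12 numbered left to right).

C9 (2 σ bonds, plus two π bonds) has steric number 2: sp.

sp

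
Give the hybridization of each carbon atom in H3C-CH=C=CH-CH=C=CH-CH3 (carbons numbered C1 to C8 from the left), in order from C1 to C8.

C1 sp3, C2 sp2, C3 sp, C4 sp2, C5 sp2, C6 sp, C7 sp2, C8 sp3

C1 carries 4 σ bonds, giving a steric number of 4, so it is sp3.
C2: 3 σ bonds, plus one π bond; 3 regions of electron density → sp2.
C3: 2 σ bonds, plus two π bonds — 2 electron domains, sp.
C4 carries 3 σ bonds, plus one π bond, giving a steric number of 3, so it is sp2.
C5 (3 σ bonds, plus one π bond) has steric number 3: sp2.
C6 has 2 σ bonds, plus two π bonds: steric number 2 → sp.
C7 is sp2: 3 σ bonds, plus one π bond, 3 electron-density regions.
C8 carries 4 σ bonds, giving a steric number of 4, so it is sp3.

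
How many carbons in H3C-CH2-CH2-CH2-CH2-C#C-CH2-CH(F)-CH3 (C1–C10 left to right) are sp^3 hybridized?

C1: sp3 ✓
C2: sp3 ✓
C3: sp3 ✓
C4: sp3 ✓
C5: sp3 ✓
C6: sp
C7: sp
C8: sp3 ✓
C9: sp3 ✓
C10: sp3 ✓
C1, C2, C3, C4, C5, C8, C9, C10 → 8 sp3 carbons.

8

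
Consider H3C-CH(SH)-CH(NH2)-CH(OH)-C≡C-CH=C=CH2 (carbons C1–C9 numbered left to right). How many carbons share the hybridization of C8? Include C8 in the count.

C8 is sp (two π bonds).
C1: sp3
C2: sp3
C3: sp3
C4: sp3
C5: sp ✓
C6: sp ✓
C7: sp2
C8: sp ✓
C9: sp2
3 carbons are sp.

3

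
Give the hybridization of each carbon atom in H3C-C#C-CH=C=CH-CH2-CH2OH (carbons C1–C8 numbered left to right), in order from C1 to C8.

C1 sp3, C2 sp, C3 sp, C4 sp2, C5 sp, C6 sp2, C7 sp3, C8 sp3

C1: 4 σ bonds; 4 regions of electron density → sp3.
C2 carries 2 σ bonds, plus two π bonds, giving a steric number of 2, so it is sp.
C3 (2 σ bonds, plus two π bonds) has steric number 2: sp.
C4 — 3 σ bonds, plus one π bond. Steric number 3, so sp2.
C5 — 2 σ bonds, plus two π bonds. Steric number 2, so sp.
C6: 3 σ bonds, plus one π bond — 3 electron domains, sp2.
C7: 4 σ bonds; 4 regions of electron density → sp3.
C8 is sp3: 4 σ bonds, 4 electron-density regions.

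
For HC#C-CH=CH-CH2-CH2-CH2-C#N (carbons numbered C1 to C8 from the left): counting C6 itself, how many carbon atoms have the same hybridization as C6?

C6 is sp3 (only σ bonds).
C1: sp
C2: sp
C3: sp2
C4: sp2
C5: sp3 ✓
C6: sp3 ✓
C7: sp3 ✓
C8: sp
3 carbons are sp3.

3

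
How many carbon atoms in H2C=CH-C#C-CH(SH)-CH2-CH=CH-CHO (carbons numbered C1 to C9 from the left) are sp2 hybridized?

C1: sp2 ✓
C2: sp2 ✓
C3: sp
C4: sp
C5: sp3
C6: sp3
C7: sp2 ✓
C8: sp2 ✓
C9: sp2 ✓
C1, C2, C7, C8, C9 → 5 sp2 carbons.

5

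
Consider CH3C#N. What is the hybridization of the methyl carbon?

The methyl carbon — 4 σ bonds. Steric number 4, so sp3.

sp3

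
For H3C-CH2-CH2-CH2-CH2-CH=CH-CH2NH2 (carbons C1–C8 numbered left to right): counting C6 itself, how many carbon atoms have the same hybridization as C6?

2

C6 is sp2 (one π bond).
C1: sp3
C2: sp3
C3: sp3
C4: sp3
C5: sp3
C6: sp2 ✓
C7: sp2 ✓
C8: sp3
2 carbons are sp2.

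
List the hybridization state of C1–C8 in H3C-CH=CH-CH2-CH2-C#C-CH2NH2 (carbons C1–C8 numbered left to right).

C1 sp3, C2 sp2, C3 sp2, C4 sp3, C5 sp3, C6 sp, C7 sp, C8 sp3

C1: 4 σ bonds; 4 regions of electron density → sp3.
C2: 3 σ bonds, plus one π bond; 3 regions of electron density → sp2.
C3: 3 σ bonds, plus one π bond; 3 regions of electron density → sp2.
C4: 4 σ bonds — 4 electron domains, sp3.
C5 is sp3: 4 σ bonds, 4 electron-density regions.
C6 — 2 σ bonds, plus two π bonds. Steric number 2, so sp.
C7 — 2 σ bonds, plus two π bonds. Steric number 2, so sp.
C8: 4 σ bonds — 4 electron domains, sp3.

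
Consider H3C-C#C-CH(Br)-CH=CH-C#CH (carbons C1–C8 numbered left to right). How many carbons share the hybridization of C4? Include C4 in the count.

2

C4 is sp3 (only σ bonds).
C1: sp3 ✓
C2: sp
C3: sp
C4: sp3 ✓
C5: sp2
C6: sp2
C7: sp
C8: sp
2 carbons are sp3.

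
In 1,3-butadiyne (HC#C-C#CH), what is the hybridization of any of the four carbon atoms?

sp

Every carbon is part of a C≡C triple bond: two σ regions → sp.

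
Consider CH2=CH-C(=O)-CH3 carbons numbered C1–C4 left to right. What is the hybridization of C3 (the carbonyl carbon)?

C3 (the carbonyl carbon): 3 σ bonds, plus one π bond; 3 regions of electron density → sp2.

sp2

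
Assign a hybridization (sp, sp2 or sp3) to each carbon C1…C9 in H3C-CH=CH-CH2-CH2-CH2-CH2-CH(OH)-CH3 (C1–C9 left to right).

C1 sp3, C2 sp2, C3 sp2, C4 sp3, C5 sp3, C6 sp3, C7 sp3, C8 sp3, C9 sp3

C1 has 4 σ bonds: steric number 4 → sp3.
C2: 3 σ bonds, plus one π bond — 3 electron domains, sp2.
C3 carries 3 σ bonds, plus one π bond, giving a steric number of 3, so it is sp2.
C4 — 4 σ bonds. Steric number 4, so sp3.
C5 has 4 σ bonds: steric number 4 → sp3.
C6 carries 4 σ bonds, giving a steric number of 4, so it is sp3.
C7: 4 σ bonds — 4 electron domains, sp3.
C8: 4 σ bonds — 4 electron domains, sp3.
C9 is sp3: 4 σ bonds, 4 electron-density regions.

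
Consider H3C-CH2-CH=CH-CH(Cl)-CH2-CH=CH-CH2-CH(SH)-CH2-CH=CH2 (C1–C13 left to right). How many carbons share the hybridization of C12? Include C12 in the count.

C12 is sp2 (one π bond).
C1: sp3
C2: sp3
C3: sp2 ✓
C4: sp2 ✓
C5: sp3
C6: sp3
C7: sp2 ✓
C8: sp2 ✓
C9: sp3
C10: sp3
C11: sp3
C12: sp2 ✓
C13: sp2 ✓
6 carbons are sp2.

6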